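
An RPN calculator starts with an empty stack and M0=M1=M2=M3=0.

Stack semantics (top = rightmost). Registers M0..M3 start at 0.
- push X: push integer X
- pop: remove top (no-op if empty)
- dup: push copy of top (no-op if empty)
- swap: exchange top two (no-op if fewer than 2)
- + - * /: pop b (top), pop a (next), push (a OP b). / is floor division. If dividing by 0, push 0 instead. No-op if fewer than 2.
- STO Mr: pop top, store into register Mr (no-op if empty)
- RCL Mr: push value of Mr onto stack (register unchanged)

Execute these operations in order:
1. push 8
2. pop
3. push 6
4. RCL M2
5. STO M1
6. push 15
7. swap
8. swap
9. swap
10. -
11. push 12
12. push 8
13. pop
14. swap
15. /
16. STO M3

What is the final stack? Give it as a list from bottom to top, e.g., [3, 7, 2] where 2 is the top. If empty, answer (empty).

Answer: (empty)

Derivation:
After op 1 (push 8): stack=[8] mem=[0,0,0,0]
After op 2 (pop): stack=[empty] mem=[0,0,0,0]
After op 3 (push 6): stack=[6] mem=[0,0,0,0]
After op 4 (RCL M2): stack=[6,0] mem=[0,0,0,0]
After op 5 (STO M1): stack=[6] mem=[0,0,0,0]
After op 6 (push 15): stack=[6,15] mem=[0,0,0,0]
After op 7 (swap): stack=[15,6] mem=[0,0,0,0]
After op 8 (swap): stack=[6,15] mem=[0,0,0,0]
After op 9 (swap): stack=[15,6] mem=[0,0,0,0]
After op 10 (-): stack=[9] mem=[0,0,0,0]
After op 11 (push 12): stack=[9,12] mem=[0,0,0,0]
After op 12 (push 8): stack=[9,12,8] mem=[0,0,0,0]
After op 13 (pop): stack=[9,12] mem=[0,0,0,0]
After op 14 (swap): stack=[12,9] mem=[0,0,0,0]
After op 15 (/): stack=[1] mem=[0,0,0,0]
After op 16 (STO M3): stack=[empty] mem=[0,0,0,1]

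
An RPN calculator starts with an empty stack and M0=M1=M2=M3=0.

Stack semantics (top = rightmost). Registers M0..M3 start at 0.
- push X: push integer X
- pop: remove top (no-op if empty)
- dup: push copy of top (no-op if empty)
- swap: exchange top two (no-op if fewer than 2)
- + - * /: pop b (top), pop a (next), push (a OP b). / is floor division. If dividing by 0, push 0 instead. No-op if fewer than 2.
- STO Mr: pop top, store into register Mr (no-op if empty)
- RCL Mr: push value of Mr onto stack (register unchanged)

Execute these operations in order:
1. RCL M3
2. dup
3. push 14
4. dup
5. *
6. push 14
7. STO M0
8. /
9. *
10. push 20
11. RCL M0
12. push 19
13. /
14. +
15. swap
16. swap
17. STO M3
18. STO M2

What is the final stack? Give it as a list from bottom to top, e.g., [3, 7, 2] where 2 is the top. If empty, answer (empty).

After op 1 (RCL M3): stack=[0] mem=[0,0,0,0]
After op 2 (dup): stack=[0,0] mem=[0,0,0,0]
After op 3 (push 14): stack=[0,0,14] mem=[0,0,0,0]
After op 4 (dup): stack=[0,0,14,14] mem=[0,0,0,0]
After op 5 (*): stack=[0,0,196] mem=[0,0,0,0]
After op 6 (push 14): stack=[0,0,196,14] mem=[0,0,0,0]
After op 7 (STO M0): stack=[0,0,196] mem=[14,0,0,0]
After op 8 (/): stack=[0,0] mem=[14,0,0,0]
After op 9 (*): stack=[0] mem=[14,0,0,0]
After op 10 (push 20): stack=[0,20] mem=[14,0,0,0]
After op 11 (RCL M0): stack=[0,20,14] mem=[14,0,0,0]
After op 12 (push 19): stack=[0,20,14,19] mem=[14,0,0,0]
After op 13 (/): stack=[0,20,0] mem=[14,0,0,0]
After op 14 (+): stack=[0,20] mem=[14,0,0,0]
After op 15 (swap): stack=[20,0] mem=[14,0,0,0]
After op 16 (swap): stack=[0,20] mem=[14,0,0,0]
After op 17 (STO M3): stack=[0] mem=[14,0,0,20]
After op 18 (STO M2): stack=[empty] mem=[14,0,0,20]

Answer: (empty)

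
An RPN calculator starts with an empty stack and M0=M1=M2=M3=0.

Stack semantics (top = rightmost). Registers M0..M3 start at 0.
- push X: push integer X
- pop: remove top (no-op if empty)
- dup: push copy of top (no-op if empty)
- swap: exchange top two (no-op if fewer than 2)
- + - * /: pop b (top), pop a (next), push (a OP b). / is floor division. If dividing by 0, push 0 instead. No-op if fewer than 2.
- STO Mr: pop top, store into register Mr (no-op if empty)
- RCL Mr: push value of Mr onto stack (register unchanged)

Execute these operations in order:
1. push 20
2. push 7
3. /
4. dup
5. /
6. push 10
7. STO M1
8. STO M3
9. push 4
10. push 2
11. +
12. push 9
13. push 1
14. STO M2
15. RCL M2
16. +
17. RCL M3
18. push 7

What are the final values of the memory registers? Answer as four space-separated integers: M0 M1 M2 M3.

After op 1 (push 20): stack=[20] mem=[0,0,0,0]
After op 2 (push 7): stack=[20,7] mem=[0,0,0,0]
After op 3 (/): stack=[2] mem=[0,0,0,0]
After op 4 (dup): stack=[2,2] mem=[0,0,0,0]
After op 5 (/): stack=[1] mem=[0,0,0,0]
After op 6 (push 10): stack=[1,10] mem=[0,0,0,0]
After op 7 (STO M1): stack=[1] mem=[0,10,0,0]
After op 8 (STO M3): stack=[empty] mem=[0,10,0,1]
After op 9 (push 4): stack=[4] mem=[0,10,0,1]
After op 10 (push 2): stack=[4,2] mem=[0,10,0,1]
After op 11 (+): stack=[6] mem=[0,10,0,1]
After op 12 (push 9): stack=[6,9] mem=[0,10,0,1]
After op 13 (push 1): stack=[6,9,1] mem=[0,10,0,1]
After op 14 (STO M2): stack=[6,9] mem=[0,10,1,1]
After op 15 (RCL M2): stack=[6,9,1] mem=[0,10,1,1]
After op 16 (+): stack=[6,10] mem=[0,10,1,1]
After op 17 (RCL M3): stack=[6,10,1] mem=[0,10,1,1]
After op 18 (push 7): stack=[6,10,1,7] mem=[0,10,1,1]

Answer: 0 10 1 1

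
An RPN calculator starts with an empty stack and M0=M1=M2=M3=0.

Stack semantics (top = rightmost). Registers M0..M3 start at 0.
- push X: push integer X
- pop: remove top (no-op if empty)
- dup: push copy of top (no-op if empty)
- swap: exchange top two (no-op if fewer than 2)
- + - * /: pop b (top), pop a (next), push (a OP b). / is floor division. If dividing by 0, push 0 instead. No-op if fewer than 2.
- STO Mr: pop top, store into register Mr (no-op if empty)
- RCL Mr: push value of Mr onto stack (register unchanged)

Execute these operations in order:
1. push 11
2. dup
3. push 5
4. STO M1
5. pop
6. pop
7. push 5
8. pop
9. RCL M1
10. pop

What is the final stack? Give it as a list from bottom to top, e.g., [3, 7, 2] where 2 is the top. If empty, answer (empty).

After op 1 (push 11): stack=[11] mem=[0,0,0,0]
After op 2 (dup): stack=[11,11] mem=[0,0,0,0]
After op 3 (push 5): stack=[11,11,5] mem=[0,0,0,0]
After op 4 (STO M1): stack=[11,11] mem=[0,5,0,0]
After op 5 (pop): stack=[11] mem=[0,5,0,0]
After op 6 (pop): stack=[empty] mem=[0,5,0,0]
After op 7 (push 5): stack=[5] mem=[0,5,0,0]
After op 8 (pop): stack=[empty] mem=[0,5,0,0]
After op 9 (RCL M1): stack=[5] mem=[0,5,0,0]
After op 10 (pop): stack=[empty] mem=[0,5,0,0]

Answer: (empty)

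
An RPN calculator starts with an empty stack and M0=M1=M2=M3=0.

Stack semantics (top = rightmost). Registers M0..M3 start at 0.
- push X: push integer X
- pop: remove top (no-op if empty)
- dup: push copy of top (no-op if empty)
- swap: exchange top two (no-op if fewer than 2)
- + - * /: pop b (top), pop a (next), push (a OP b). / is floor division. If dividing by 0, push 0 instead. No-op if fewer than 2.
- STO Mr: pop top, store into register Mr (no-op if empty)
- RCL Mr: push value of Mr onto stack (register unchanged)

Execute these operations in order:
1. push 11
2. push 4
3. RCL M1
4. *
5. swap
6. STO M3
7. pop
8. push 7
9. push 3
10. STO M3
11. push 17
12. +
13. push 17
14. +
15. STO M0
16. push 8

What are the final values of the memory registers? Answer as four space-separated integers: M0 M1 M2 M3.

Answer: 41 0 0 3

Derivation:
After op 1 (push 11): stack=[11] mem=[0,0,0,0]
After op 2 (push 4): stack=[11,4] mem=[0,0,0,0]
After op 3 (RCL M1): stack=[11,4,0] mem=[0,0,0,0]
After op 4 (*): stack=[11,0] mem=[0,0,0,0]
After op 5 (swap): stack=[0,11] mem=[0,0,0,0]
After op 6 (STO M3): stack=[0] mem=[0,0,0,11]
After op 7 (pop): stack=[empty] mem=[0,0,0,11]
After op 8 (push 7): stack=[7] mem=[0,0,0,11]
After op 9 (push 3): stack=[7,3] mem=[0,0,0,11]
After op 10 (STO M3): stack=[7] mem=[0,0,0,3]
After op 11 (push 17): stack=[7,17] mem=[0,0,0,3]
After op 12 (+): stack=[24] mem=[0,0,0,3]
After op 13 (push 17): stack=[24,17] mem=[0,0,0,3]
After op 14 (+): stack=[41] mem=[0,0,0,3]
After op 15 (STO M0): stack=[empty] mem=[41,0,0,3]
After op 16 (push 8): stack=[8] mem=[41,0,0,3]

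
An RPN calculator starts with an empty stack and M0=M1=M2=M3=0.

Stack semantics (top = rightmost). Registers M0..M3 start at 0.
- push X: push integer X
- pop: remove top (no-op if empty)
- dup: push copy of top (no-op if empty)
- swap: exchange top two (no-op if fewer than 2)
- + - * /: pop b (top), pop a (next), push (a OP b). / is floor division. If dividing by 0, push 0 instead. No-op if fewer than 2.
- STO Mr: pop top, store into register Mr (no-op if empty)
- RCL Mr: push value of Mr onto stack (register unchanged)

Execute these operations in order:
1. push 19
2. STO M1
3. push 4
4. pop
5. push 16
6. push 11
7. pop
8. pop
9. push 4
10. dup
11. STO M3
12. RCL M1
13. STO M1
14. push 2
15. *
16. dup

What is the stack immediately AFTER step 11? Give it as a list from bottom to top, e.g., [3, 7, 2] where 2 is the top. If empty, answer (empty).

After op 1 (push 19): stack=[19] mem=[0,0,0,0]
After op 2 (STO M1): stack=[empty] mem=[0,19,0,0]
After op 3 (push 4): stack=[4] mem=[0,19,0,0]
After op 4 (pop): stack=[empty] mem=[0,19,0,0]
After op 5 (push 16): stack=[16] mem=[0,19,0,0]
After op 6 (push 11): stack=[16,11] mem=[0,19,0,0]
After op 7 (pop): stack=[16] mem=[0,19,0,0]
After op 8 (pop): stack=[empty] mem=[0,19,0,0]
After op 9 (push 4): stack=[4] mem=[0,19,0,0]
After op 10 (dup): stack=[4,4] mem=[0,19,0,0]
After op 11 (STO M3): stack=[4] mem=[0,19,0,4]

[4]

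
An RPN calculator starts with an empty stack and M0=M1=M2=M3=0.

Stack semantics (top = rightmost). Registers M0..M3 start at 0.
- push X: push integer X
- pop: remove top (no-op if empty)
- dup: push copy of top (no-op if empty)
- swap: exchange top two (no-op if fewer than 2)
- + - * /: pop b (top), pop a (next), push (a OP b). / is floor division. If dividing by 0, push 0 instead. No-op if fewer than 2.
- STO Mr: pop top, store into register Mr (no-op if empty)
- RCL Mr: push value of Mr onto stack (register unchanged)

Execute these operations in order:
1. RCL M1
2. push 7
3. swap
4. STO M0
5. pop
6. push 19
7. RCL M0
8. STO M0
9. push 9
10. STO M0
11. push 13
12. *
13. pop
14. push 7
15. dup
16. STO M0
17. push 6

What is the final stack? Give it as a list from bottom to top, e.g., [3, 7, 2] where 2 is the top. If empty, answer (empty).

After op 1 (RCL M1): stack=[0] mem=[0,0,0,0]
After op 2 (push 7): stack=[0,7] mem=[0,0,0,0]
After op 3 (swap): stack=[7,0] mem=[0,0,0,0]
After op 4 (STO M0): stack=[7] mem=[0,0,0,0]
After op 5 (pop): stack=[empty] mem=[0,0,0,0]
After op 6 (push 19): stack=[19] mem=[0,0,0,0]
After op 7 (RCL M0): stack=[19,0] mem=[0,0,0,0]
After op 8 (STO M0): stack=[19] mem=[0,0,0,0]
After op 9 (push 9): stack=[19,9] mem=[0,0,0,0]
After op 10 (STO M0): stack=[19] mem=[9,0,0,0]
After op 11 (push 13): stack=[19,13] mem=[9,0,0,0]
After op 12 (*): stack=[247] mem=[9,0,0,0]
After op 13 (pop): stack=[empty] mem=[9,0,0,0]
After op 14 (push 7): stack=[7] mem=[9,0,0,0]
After op 15 (dup): stack=[7,7] mem=[9,0,0,0]
After op 16 (STO M0): stack=[7] mem=[7,0,0,0]
After op 17 (push 6): stack=[7,6] mem=[7,0,0,0]

Answer: [7, 6]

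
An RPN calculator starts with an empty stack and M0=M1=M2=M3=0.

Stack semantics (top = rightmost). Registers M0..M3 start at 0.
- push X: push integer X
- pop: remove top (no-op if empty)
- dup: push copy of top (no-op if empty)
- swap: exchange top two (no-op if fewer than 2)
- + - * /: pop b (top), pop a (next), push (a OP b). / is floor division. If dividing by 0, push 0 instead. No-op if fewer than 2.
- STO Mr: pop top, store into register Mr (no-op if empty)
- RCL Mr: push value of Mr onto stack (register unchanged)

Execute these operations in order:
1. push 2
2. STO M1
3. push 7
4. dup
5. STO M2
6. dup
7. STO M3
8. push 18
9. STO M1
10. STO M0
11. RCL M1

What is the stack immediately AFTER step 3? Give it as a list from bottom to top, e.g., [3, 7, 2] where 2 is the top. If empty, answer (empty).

After op 1 (push 2): stack=[2] mem=[0,0,0,0]
After op 2 (STO M1): stack=[empty] mem=[0,2,0,0]
After op 3 (push 7): stack=[7] mem=[0,2,0,0]

[7]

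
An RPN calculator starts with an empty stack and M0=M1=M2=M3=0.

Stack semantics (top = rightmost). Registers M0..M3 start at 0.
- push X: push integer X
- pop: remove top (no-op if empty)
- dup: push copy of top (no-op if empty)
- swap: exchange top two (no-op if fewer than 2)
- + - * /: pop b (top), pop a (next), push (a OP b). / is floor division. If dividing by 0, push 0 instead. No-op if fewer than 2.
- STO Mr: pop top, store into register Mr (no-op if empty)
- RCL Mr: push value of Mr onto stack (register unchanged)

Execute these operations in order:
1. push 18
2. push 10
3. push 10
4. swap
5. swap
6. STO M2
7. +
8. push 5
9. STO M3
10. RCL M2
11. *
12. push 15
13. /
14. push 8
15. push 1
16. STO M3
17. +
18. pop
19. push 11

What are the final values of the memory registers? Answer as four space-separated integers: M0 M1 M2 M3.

Answer: 0 0 10 1

Derivation:
After op 1 (push 18): stack=[18] mem=[0,0,0,0]
After op 2 (push 10): stack=[18,10] mem=[0,0,0,0]
After op 3 (push 10): stack=[18,10,10] mem=[0,0,0,0]
After op 4 (swap): stack=[18,10,10] mem=[0,0,0,0]
After op 5 (swap): stack=[18,10,10] mem=[0,0,0,0]
After op 6 (STO M2): stack=[18,10] mem=[0,0,10,0]
After op 7 (+): stack=[28] mem=[0,0,10,0]
After op 8 (push 5): stack=[28,5] mem=[0,0,10,0]
After op 9 (STO M3): stack=[28] mem=[0,0,10,5]
After op 10 (RCL M2): stack=[28,10] mem=[0,0,10,5]
After op 11 (*): stack=[280] mem=[0,0,10,5]
After op 12 (push 15): stack=[280,15] mem=[0,0,10,5]
After op 13 (/): stack=[18] mem=[0,0,10,5]
After op 14 (push 8): stack=[18,8] mem=[0,0,10,5]
After op 15 (push 1): stack=[18,8,1] mem=[0,0,10,5]
After op 16 (STO M3): stack=[18,8] mem=[0,0,10,1]
After op 17 (+): stack=[26] mem=[0,0,10,1]
After op 18 (pop): stack=[empty] mem=[0,0,10,1]
After op 19 (push 11): stack=[11] mem=[0,0,10,1]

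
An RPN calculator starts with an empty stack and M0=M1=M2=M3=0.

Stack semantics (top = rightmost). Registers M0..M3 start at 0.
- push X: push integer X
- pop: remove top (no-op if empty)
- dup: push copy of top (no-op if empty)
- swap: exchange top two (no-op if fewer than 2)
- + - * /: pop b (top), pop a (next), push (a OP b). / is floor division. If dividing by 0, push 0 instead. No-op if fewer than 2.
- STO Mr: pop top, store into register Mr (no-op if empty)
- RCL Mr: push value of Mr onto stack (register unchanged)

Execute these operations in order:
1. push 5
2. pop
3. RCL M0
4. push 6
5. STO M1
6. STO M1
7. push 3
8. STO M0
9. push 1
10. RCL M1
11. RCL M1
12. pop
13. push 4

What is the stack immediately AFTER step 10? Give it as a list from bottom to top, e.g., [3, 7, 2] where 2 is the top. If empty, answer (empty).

After op 1 (push 5): stack=[5] mem=[0,0,0,0]
After op 2 (pop): stack=[empty] mem=[0,0,0,0]
After op 3 (RCL M0): stack=[0] mem=[0,0,0,0]
After op 4 (push 6): stack=[0,6] mem=[0,0,0,0]
After op 5 (STO M1): stack=[0] mem=[0,6,0,0]
After op 6 (STO M1): stack=[empty] mem=[0,0,0,0]
After op 7 (push 3): stack=[3] mem=[0,0,0,0]
After op 8 (STO M0): stack=[empty] mem=[3,0,0,0]
After op 9 (push 1): stack=[1] mem=[3,0,0,0]
After op 10 (RCL M1): stack=[1,0] mem=[3,0,0,0]

[1, 0]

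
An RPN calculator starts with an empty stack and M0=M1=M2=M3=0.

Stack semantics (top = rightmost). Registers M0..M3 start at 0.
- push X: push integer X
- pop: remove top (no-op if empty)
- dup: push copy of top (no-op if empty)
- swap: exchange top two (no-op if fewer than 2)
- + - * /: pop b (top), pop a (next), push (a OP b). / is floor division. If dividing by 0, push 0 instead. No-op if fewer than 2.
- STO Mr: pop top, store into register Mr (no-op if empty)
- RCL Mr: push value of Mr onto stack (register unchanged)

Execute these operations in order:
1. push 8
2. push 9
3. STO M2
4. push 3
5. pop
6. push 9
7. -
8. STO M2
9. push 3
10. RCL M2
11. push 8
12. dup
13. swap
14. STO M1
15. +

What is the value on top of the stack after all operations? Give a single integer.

Answer: 7

Derivation:
After op 1 (push 8): stack=[8] mem=[0,0,0,0]
After op 2 (push 9): stack=[8,9] mem=[0,0,0,0]
After op 3 (STO M2): stack=[8] mem=[0,0,9,0]
After op 4 (push 3): stack=[8,3] mem=[0,0,9,0]
After op 5 (pop): stack=[8] mem=[0,0,9,0]
After op 6 (push 9): stack=[8,9] mem=[0,0,9,0]
After op 7 (-): stack=[-1] mem=[0,0,9,0]
After op 8 (STO M2): stack=[empty] mem=[0,0,-1,0]
After op 9 (push 3): stack=[3] mem=[0,0,-1,0]
After op 10 (RCL M2): stack=[3,-1] mem=[0,0,-1,0]
After op 11 (push 8): stack=[3,-1,8] mem=[0,0,-1,0]
After op 12 (dup): stack=[3,-1,8,8] mem=[0,0,-1,0]
After op 13 (swap): stack=[3,-1,8,8] mem=[0,0,-1,0]
After op 14 (STO M1): stack=[3,-1,8] mem=[0,8,-1,0]
After op 15 (+): stack=[3,7] mem=[0,8,-1,0]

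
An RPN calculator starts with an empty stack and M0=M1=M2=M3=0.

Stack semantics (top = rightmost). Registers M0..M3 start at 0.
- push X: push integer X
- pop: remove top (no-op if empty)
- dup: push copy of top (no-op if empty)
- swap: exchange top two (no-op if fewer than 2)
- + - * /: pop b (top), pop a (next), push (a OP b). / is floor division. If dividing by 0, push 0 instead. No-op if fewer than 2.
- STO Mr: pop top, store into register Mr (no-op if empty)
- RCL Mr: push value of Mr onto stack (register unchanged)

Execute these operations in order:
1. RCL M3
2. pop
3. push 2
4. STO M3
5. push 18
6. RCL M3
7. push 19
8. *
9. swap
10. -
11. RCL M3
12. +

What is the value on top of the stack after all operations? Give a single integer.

After op 1 (RCL M3): stack=[0] mem=[0,0,0,0]
After op 2 (pop): stack=[empty] mem=[0,0,0,0]
After op 3 (push 2): stack=[2] mem=[0,0,0,0]
After op 4 (STO M3): stack=[empty] mem=[0,0,0,2]
After op 5 (push 18): stack=[18] mem=[0,0,0,2]
After op 6 (RCL M3): stack=[18,2] mem=[0,0,0,2]
After op 7 (push 19): stack=[18,2,19] mem=[0,0,0,2]
After op 8 (*): stack=[18,38] mem=[0,0,0,2]
After op 9 (swap): stack=[38,18] mem=[0,0,0,2]
After op 10 (-): stack=[20] mem=[0,0,0,2]
After op 11 (RCL M3): stack=[20,2] mem=[0,0,0,2]
After op 12 (+): stack=[22] mem=[0,0,0,2]

Answer: 22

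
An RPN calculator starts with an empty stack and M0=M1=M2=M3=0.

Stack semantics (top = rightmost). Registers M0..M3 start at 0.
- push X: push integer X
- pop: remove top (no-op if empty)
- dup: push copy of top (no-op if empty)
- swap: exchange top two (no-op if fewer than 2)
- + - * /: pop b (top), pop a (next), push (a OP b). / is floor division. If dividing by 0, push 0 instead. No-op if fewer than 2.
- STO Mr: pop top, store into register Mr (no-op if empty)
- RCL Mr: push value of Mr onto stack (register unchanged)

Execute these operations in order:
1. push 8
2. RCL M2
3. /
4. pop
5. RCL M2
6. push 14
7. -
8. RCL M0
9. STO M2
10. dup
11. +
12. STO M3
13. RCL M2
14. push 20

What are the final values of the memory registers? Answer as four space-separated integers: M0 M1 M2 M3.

After op 1 (push 8): stack=[8] mem=[0,0,0,0]
After op 2 (RCL M2): stack=[8,0] mem=[0,0,0,0]
After op 3 (/): stack=[0] mem=[0,0,0,0]
After op 4 (pop): stack=[empty] mem=[0,0,0,0]
After op 5 (RCL M2): stack=[0] mem=[0,0,0,0]
After op 6 (push 14): stack=[0,14] mem=[0,0,0,0]
After op 7 (-): stack=[-14] mem=[0,0,0,0]
After op 8 (RCL M0): stack=[-14,0] mem=[0,0,0,0]
After op 9 (STO M2): stack=[-14] mem=[0,0,0,0]
After op 10 (dup): stack=[-14,-14] mem=[0,0,0,0]
After op 11 (+): stack=[-28] mem=[0,0,0,0]
After op 12 (STO M3): stack=[empty] mem=[0,0,0,-28]
After op 13 (RCL M2): stack=[0] mem=[0,0,0,-28]
After op 14 (push 20): stack=[0,20] mem=[0,0,0,-28]

Answer: 0 0 0 -28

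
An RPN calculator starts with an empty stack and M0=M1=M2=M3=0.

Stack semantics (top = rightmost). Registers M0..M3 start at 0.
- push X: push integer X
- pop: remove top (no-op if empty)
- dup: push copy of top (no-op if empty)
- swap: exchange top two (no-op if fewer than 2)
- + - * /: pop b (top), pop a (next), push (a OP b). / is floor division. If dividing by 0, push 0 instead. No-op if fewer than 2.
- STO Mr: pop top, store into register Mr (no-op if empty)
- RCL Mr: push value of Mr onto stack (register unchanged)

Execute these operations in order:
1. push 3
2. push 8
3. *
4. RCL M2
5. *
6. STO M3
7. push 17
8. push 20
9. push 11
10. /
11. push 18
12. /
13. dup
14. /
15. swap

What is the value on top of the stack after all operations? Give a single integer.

Answer: 17

Derivation:
After op 1 (push 3): stack=[3] mem=[0,0,0,0]
After op 2 (push 8): stack=[3,8] mem=[0,0,0,0]
After op 3 (*): stack=[24] mem=[0,0,0,0]
After op 4 (RCL M2): stack=[24,0] mem=[0,0,0,0]
After op 5 (*): stack=[0] mem=[0,0,0,0]
After op 6 (STO M3): stack=[empty] mem=[0,0,0,0]
After op 7 (push 17): stack=[17] mem=[0,0,0,0]
After op 8 (push 20): stack=[17,20] mem=[0,0,0,0]
After op 9 (push 11): stack=[17,20,11] mem=[0,0,0,0]
After op 10 (/): stack=[17,1] mem=[0,0,0,0]
After op 11 (push 18): stack=[17,1,18] mem=[0,0,0,0]
After op 12 (/): stack=[17,0] mem=[0,0,0,0]
After op 13 (dup): stack=[17,0,0] mem=[0,0,0,0]
After op 14 (/): stack=[17,0] mem=[0,0,0,0]
After op 15 (swap): stack=[0,17] mem=[0,0,0,0]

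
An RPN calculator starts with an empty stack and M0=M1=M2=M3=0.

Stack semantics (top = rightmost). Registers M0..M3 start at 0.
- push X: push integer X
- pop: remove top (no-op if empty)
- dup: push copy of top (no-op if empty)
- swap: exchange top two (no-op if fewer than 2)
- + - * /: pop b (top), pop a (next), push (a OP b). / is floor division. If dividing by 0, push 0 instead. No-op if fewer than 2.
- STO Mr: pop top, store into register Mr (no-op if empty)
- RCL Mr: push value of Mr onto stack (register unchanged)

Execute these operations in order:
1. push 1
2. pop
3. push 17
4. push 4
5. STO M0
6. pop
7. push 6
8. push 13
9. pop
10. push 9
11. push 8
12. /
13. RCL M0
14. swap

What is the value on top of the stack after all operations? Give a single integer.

Answer: 1

Derivation:
After op 1 (push 1): stack=[1] mem=[0,0,0,0]
After op 2 (pop): stack=[empty] mem=[0,0,0,0]
After op 3 (push 17): stack=[17] mem=[0,0,0,0]
After op 4 (push 4): stack=[17,4] mem=[0,0,0,0]
After op 5 (STO M0): stack=[17] mem=[4,0,0,0]
After op 6 (pop): stack=[empty] mem=[4,0,0,0]
After op 7 (push 6): stack=[6] mem=[4,0,0,0]
After op 8 (push 13): stack=[6,13] mem=[4,0,0,0]
After op 9 (pop): stack=[6] mem=[4,0,0,0]
After op 10 (push 9): stack=[6,9] mem=[4,0,0,0]
After op 11 (push 8): stack=[6,9,8] mem=[4,0,0,0]
After op 12 (/): stack=[6,1] mem=[4,0,0,0]
After op 13 (RCL M0): stack=[6,1,4] mem=[4,0,0,0]
After op 14 (swap): stack=[6,4,1] mem=[4,0,0,0]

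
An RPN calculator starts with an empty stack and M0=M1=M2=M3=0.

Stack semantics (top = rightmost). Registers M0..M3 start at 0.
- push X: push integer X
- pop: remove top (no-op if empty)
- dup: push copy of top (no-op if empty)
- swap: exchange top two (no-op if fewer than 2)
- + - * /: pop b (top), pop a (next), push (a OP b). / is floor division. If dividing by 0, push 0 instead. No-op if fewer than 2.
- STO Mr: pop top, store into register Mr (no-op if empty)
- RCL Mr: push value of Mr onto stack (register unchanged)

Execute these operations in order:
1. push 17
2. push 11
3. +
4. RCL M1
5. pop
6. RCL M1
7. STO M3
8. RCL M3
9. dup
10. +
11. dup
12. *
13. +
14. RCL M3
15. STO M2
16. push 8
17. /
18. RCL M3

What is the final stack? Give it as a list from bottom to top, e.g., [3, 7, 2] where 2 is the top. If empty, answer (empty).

Answer: [3, 0]

Derivation:
After op 1 (push 17): stack=[17] mem=[0,0,0,0]
After op 2 (push 11): stack=[17,11] mem=[0,0,0,0]
After op 3 (+): stack=[28] mem=[0,0,0,0]
After op 4 (RCL M1): stack=[28,0] mem=[0,0,0,0]
After op 5 (pop): stack=[28] mem=[0,0,0,0]
After op 6 (RCL M1): stack=[28,0] mem=[0,0,0,0]
After op 7 (STO M3): stack=[28] mem=[0,0,0,0]
After op 8 (RCL M3): stack=[28,0] mem=[0,0,0,0]
After op 9 (dup): stack=[28,0,0] mem=[0,0,0,0]
After op 10 (+): stack=[28,0] mem=[0,0,0,0]
After op 11 (dup): stack=[28,0,0] mem=[0,0,0,0]
After op 12 (*): stack=[28,0] mem=[0,0,0,0]
After op 13 (+): stack=[28] mem=[0,0,0,0]
After op 14 (RCL M3): stack=[28,0] mem=[0,0,0,0]
After op 15 (STO M2): stack=[28] mem=[0,0,0,0]
After op 16 (push 8): stack=[28,8] mem=[0,0,0,0]
After op 17 (/): stack=[3] mem=[0,0,0,0]
After op 18 (RCL M3): stack=[3,0] mem=[0,0,0,0]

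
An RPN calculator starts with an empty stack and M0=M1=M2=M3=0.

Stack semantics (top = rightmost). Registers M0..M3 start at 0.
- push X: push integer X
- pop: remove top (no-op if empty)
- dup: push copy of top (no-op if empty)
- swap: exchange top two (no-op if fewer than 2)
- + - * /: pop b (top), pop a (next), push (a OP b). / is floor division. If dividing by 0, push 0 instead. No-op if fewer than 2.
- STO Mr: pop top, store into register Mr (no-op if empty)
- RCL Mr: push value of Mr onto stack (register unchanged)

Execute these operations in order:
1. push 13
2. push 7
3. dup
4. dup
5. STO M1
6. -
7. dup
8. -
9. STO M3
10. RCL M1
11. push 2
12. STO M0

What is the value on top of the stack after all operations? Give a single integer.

Answer: 7

Derivation:
After op 1 (push 13): stack=[13] mem=[0,0,0,0]
After op 2 (push 7): stack=[13,7] mem=[0,0,0,0]
After op 3 (dup): stack=[13,7,7] mem=[0,0,0,0]
After op 4 (dup): stack=[13,7,7,7] mem=[0,0,0,0]
After op 5 (STO M1): stack=[13,7,7] mem=[0,7,0,0]
After op 6 (-): stack=[13,0] mem=[0,7,0,0]
After op 7 (dup): stack=[13,0,0] mem=[0,7,0,0]
After op 8 (-): stack=[13,0] mem=[0,7,0,0]
After op 9 (STO M3): stack=[13] mem=[0,7,0,0]
After op 10 (RCL M1): stack=[13,7] mem=[0,7,0,0]
After op 11 (push 2): stack=[13,7,2] mem=[0,7,0,0]
After op 12 (STO M0): stack=[13,7] mem=[2,7,0,0]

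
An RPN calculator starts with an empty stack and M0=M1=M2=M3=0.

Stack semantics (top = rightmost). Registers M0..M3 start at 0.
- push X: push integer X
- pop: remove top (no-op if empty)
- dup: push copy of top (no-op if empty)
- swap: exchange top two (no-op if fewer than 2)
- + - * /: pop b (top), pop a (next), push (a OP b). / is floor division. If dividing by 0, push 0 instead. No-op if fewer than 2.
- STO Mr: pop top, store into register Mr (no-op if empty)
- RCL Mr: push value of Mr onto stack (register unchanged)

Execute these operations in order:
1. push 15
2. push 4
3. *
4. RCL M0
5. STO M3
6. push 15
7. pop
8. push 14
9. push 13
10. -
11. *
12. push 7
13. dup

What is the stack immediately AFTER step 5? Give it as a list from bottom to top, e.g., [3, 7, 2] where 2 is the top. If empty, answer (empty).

After op 1 (push 15): stack=[15] mem=[0,0,0,0]
After op 2 (push 4): stack=[15,4] mem=[0,0,0,0]
After op 3 (*): stack=[60] mem=[0,0,0,0]
After op 4 (RCL M0): stack=[60,0] mem=[0,0,0,0]
After op 5 (STO M3): stack=[60] mem=[0,0,0,0]

[60]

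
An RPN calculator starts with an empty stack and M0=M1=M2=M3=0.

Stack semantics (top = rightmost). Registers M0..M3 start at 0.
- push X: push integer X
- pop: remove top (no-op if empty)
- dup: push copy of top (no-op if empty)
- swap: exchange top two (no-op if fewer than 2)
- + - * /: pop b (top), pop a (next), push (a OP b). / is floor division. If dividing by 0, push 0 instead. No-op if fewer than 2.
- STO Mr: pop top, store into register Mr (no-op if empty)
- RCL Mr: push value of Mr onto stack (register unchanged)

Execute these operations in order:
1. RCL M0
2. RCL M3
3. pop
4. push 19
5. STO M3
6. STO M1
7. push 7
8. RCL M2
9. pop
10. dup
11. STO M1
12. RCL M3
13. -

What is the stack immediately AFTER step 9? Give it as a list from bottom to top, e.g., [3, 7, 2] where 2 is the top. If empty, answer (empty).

After op 1 (RCL M0): stack=[0] mem=[0,0,0,0]
After op 2 (RCL M3): stack=[0,0] mem=[0,0,0,0]
After op 3 (pop): stack=[0] mem=[0,0,0,0]
After op 4 (push 19): stack=[0,19] mem=[0,0,0,0]
After op 5 (STO M3): stack=[0] mem=[0,0,0,19]
After op 6 (STO M1): stack=[empty] mem=[0,0,0,19]
After op 7 (push 7): stack=[7] mem=[0,0,0,19]
After op 8 (RCL M2): stack=[7,0] mem=[0,0,0,19]
After op 9 (pop): stack=[7] mem=[0,0,0,19]

[7]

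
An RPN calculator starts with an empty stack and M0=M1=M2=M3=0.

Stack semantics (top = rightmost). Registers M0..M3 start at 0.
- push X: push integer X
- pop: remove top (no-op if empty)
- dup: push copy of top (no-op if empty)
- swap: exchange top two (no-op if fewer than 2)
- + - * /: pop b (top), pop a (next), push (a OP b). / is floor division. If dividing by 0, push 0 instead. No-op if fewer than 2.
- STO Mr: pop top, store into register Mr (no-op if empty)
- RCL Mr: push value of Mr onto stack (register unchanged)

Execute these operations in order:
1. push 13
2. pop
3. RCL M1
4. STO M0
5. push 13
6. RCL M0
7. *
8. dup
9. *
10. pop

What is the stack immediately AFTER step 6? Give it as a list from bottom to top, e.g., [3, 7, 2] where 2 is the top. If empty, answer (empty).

After op 1 (push 13): stack=[13] mem=[0,0,0,0]
After op 2 (pop): stack=[empty] mem=[0,0,0,0]
After op 3 (RCL M1): stack=[0] mem=[0,0,0,0]
After op 4 (STO M0): stack=[empty] mem=[0,0,0,0]
After op 5 (push 13): stack=[13] mem=[0,0,0,0]
After op 6 (RCL M0): stack=[13,0] mem=[0,0,0,0]

[13, 0]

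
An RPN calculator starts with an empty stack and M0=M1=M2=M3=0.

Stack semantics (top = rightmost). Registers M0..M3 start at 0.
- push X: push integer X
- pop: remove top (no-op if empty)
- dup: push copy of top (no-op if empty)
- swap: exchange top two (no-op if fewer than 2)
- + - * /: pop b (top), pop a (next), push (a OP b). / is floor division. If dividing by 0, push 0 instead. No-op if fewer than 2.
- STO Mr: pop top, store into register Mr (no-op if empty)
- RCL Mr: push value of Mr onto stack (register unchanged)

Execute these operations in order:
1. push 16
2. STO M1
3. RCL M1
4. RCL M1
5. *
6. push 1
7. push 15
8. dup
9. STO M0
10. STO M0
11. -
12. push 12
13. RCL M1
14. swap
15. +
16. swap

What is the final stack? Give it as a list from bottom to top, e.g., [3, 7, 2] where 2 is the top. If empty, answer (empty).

After op 1 (push 16): stack=[16] mem=[0,0,0,0]
After op 2 (STO M1): stack=[empty] mem=[0,16,0,0]
After op 3 (RCL M1): stack=[16] mem=[0,16,0,0]
After op 4 (RCL M1): stack=[16,16] mem=[0,16,0,0]
After op 5 (*): stack=[256] mem=[0,16,0,0]
After op 6 (push 1): stack=[256,1] mem=[0,16,0,0]
After op 7 (push 15): stack=[256,1,15] mem=[0,16,0,0]
After op 8 (dup): stack=[256,1,15,15] mem=[0,16,0,0]
After op 9 (STO M0): stack=[256,1,15] mem=[15,16,0,0]
After op 10 (STO M0): stack=[256,1] mem=[15,16,0,0]
After op 11 (-): stack=[255] mem=[15,16,0,0]
After op 12 (push 12): stack=[255,12] mem=[15,16,0,0]
After op 13 (RCL M1): stack=[255,12,16] mem=[15,16,0,0]
After op 14 (swap): stack=[255,16,12] mem=[15,16,0,0]
After op 15 (+): stack=[255,28] mem=[15,16,0,0]
After op 16 (swap): stack=[28,255] mem=[15,16,0,0]

Answer: [28, 255]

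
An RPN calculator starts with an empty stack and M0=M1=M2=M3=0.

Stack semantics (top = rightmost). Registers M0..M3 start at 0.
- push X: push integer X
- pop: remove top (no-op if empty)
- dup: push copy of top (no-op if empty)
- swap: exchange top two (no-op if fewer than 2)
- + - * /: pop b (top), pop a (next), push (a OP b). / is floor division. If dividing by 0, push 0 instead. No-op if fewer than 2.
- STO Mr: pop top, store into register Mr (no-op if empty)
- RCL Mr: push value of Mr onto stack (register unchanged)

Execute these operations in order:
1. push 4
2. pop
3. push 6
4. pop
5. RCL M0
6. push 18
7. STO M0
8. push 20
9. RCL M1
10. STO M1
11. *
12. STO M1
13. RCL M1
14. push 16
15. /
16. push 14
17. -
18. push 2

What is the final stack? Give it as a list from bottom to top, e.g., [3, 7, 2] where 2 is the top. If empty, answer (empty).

Answer: [-14, 2]

Derivation:
After op 1 (push 4): stack=[4] mem=[0,0,0,0]
After op 2 (pop): stack=[empty] mem=[0,0,0,0]
After op 3 (push 6): stack=[6] mem=[0,0,0,0]
After op 4 (pop): stack=[empty] mem=[0,0,0,0]
After op 5 (RCL M0): stack=[0] mem=[0,0,0,0]
After op 6 (push 18): stack=[0,18] mem=[0,0,0,0]
After op 7 (STO M0): stack=[0] mem=[18,0,0,0]
After op 8 (push 20): stack=[0,20] mem=[18,0,0,0]
After op 9 (RCL M1): stack=[0,20,0] mem=[18,0,0,0]
After op 10 (STO M1): stack=[0,20] mem=[18,0,0,0]
After op 11 (*): stack=[0] mem=[18,0,0,0]
After op 12 (STO M1): stack=[empty] mem=[18,0,0,0]
After op 13 (RCL M1): stack=[0] mem=[18,0,0,0]
After op 14 (push 16): stack=[0,16] mem=[18,0,0,0]
After op 15 (/): stack=[0] mem=[18,0,0,0]
After op 16 (push 14): stack=[0,14] mem=[18,0,0,0]
After op 17 (-): stack=[-14] mem=[18,0,0,0]
After op 18 (push 2): stack=[-14,2] mem=[18,0,0,0]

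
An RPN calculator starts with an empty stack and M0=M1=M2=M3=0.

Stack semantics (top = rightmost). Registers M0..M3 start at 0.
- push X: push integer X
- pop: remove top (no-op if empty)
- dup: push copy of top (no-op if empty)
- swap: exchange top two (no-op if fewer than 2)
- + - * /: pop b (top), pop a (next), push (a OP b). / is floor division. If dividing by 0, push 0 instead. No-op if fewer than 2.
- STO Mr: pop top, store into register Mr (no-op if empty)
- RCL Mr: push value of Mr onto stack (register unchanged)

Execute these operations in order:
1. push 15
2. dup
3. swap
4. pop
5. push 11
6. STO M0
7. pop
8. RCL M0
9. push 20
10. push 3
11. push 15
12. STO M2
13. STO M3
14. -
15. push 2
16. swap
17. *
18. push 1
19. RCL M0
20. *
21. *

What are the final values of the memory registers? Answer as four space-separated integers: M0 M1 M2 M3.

After op 1 (push 15): stack=[15] mem=[0,0,0,0]
After op 2 (dup): stack=[15,15] mem=[0,0,0,0]
After op 3 (swap): stack=[15,15] mem=[0,0,0,0]
After op 4 (pop): stack=[15] mem=[0,0,0,0]
After op 5 (push 11): stack=[15,11] mem=[0,0,0,0]
After op 6 (STO M0): stack=[15] mem=[11,0,0,0]
After op 7 (pop): stack=[empty] mem=[11,0,0,0]
After op 8 (RCL M0): stack=[11] mem=[11,0,0,0]
After op 9 (push 20): stack=[11,20] mem=[11,0,0,0]
After op 10 (push 3): stack=[11,20,3] mem=[11,0,0,0]
After op 11 (push 15): stack=[11,20,3,15] mem=[11,0,0,0]
After op 12 (STO M2): stack=[11,20,3] mem=[11,0,15,0]
After op 13 (STO M3): stack=[11,20] mem=[11,0,15,3]
After op 14 (-): stack=[-9] mem=[11,0,15,3]
After op 15 (push 2): stack=[-9,2] mem=[11,0,15,3]
After op 16 (swap): stack=[2,-9] mem=[11,0,15,3]
After op 17 (*): stack=[-18] mem=[11,0,15,3]
After op 18 (push 1): stack=[-18,1] mem=[11,0,15,3]
After op 19 (RCL M0): stack=[-18,1,11] mem=[11,0,15,3]
After op 20 (*): stack=[-18,11] mem=[11,0,15,3]
After op 21 (*): stack=[-198] mem=[11,0,15,3]

Answer: 11 0 15 3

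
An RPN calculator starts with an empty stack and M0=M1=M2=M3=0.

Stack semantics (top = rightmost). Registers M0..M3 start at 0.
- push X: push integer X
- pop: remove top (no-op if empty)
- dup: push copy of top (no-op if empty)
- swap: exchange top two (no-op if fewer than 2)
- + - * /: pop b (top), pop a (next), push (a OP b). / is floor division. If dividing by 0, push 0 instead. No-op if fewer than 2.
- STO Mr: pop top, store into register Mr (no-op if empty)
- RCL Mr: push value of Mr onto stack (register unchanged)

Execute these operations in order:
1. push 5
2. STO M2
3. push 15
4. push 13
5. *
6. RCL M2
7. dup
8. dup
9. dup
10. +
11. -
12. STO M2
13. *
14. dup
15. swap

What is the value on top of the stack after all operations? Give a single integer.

Answer: 975

Derivation:
After op 1 (push 5): stack=[5] mem=[0,0,0,0]
After op 2 (STO M2): stack=[empty] mem=[0,0,5,0]
After op 3 (push 15): stack=[15] mem=[0,0,5,0]
After op 4 (push 13): stack=[15,13] mem=[0,0,5,0]
After op 5 (*): stack=[195] mem=[0,0,5,0]
After op 6 (RCL M2): stack=[195,5] mem=[0,0,5,0]
After op 7 (dup): stack=[195,5,5] mem=[0,0,5,0]
After op 8 (dup): stack=[195,5,5,5] mem=[0,0,5,0]
After op 9 (dup): stack=[195,5,5,5,5] mem=[0,0,5,0]
After op 10 (+): stack=[195,5,5,10] mem=[0,0,5,0]
After op 11 (-): stack=[195,5,-5] mem=[0,0,5,0]
After op 12 (STO M2): stack=[195,5] mem=[0,0,-5,0]
After op 13 (*): stack=[975] mem=[0,0,-5,0]
After op 14 (dup): stack=[975,975] mem=[0,0,-5,0]
After op 15 (swap): stack=[975,975] mem=[0,0,-5,0]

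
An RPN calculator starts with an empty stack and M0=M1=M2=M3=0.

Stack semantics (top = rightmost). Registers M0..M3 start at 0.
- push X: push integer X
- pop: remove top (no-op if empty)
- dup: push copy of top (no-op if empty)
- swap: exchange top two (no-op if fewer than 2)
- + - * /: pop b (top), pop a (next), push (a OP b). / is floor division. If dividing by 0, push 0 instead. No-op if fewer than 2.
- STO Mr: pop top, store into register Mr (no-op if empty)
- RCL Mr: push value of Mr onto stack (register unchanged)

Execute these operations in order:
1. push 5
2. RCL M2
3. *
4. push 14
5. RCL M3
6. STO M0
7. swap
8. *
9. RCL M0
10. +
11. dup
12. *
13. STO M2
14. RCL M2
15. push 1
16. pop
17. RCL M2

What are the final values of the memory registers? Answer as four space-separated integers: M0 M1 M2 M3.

After op 1 (push 5): stack=[5] mem=[0,0,0,0]
After op 2 (RCL M2): stack=[5,0] mem=[0,0,0,0]
After op 3 (*): stack=[0] mem=[0,0,0,0]
After op 4 (push 14): stack=[0,14] mem=[0,0,0,0]
After op 5 (RCL M3): stack=[0,14,0] mem=[0,0,0,0]
After op 6 (STO M0): stack=[0,14] mem=[0,0,0,0]
After op 7 (swap): stack=[14,0] mem=[0,0,0,0]
After op 8 (*): stack=[0] mem=[0,0,0,0]
After op 9 (RCL M0): stack=[0,0] mem=[0,0,0,0]
After op 10 (+): stack=[0] mem=[0,0,0,0]
After op 11 (dup): stack=[0,0] mem=[0,0,0,0]
After op 12 (*): stack=[0] mem=[0,0,0,0]
After op 13 (STO M2): stack=[empty] mem=[0,0,0,0]
After op 14 (RCL M2): stack=[0] mem=[0,0,0,0]
After op 15 (push 1): stack=[0,1] mem=[0,0,0,0]
After op 16 (pop): stack=[0] mem=[0,0,0,0]
After op 17 (RCL M2): stack=[0,0] mem=[0,0,0,0]

Answer: 0 0 0 0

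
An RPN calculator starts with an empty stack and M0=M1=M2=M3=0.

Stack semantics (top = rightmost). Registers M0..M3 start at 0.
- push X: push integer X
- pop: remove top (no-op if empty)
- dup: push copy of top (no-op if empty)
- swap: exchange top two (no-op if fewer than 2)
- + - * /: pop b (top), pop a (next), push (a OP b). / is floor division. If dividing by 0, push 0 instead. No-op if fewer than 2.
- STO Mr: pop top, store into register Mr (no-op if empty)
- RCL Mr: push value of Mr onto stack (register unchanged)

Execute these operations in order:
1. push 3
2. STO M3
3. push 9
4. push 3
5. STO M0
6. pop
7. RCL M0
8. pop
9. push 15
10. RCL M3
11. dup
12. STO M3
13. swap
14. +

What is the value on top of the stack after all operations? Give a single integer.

After op 1 (push 3): stack=[3] mem=[0,0,0,0]
After op 2 (STO M3): stack=[empty] mem=[0,0,0,3]
After op 3 (push 9): stack=[9] mem=[0,0,0,3]
After op 4 (push 3): stack=[9,3] mem=[0,0,0,3]
After op 5 (STO M0): stack=[9] mem=[3,0,0,3]
After op 6 (pop): stack=[empty] mem=[3,0,0,3]
After op 7 (RCL M0): stack=[3] mem=[3,0,0,3]
After op 8 (pop): stack=[empty] mem=[3,0,0,3]
After op 9 (push 15): stack=[15] mem=[3,0,0,3]
After op 10 (RCL M3): stack=[15,3] mem=[3,0,0,3]
After op 11 (dup): stack=[15,3,3] mem=[3,0,0,3]
After op 12 (STO M3): stack=[15,3] mem=[3,0,0,3]
After op 13 (swap): stack=[3,15] mem=[3,0,0,3]
After op 14 (+): stack=[18] mem=[3,0,0,3]

Answer: 18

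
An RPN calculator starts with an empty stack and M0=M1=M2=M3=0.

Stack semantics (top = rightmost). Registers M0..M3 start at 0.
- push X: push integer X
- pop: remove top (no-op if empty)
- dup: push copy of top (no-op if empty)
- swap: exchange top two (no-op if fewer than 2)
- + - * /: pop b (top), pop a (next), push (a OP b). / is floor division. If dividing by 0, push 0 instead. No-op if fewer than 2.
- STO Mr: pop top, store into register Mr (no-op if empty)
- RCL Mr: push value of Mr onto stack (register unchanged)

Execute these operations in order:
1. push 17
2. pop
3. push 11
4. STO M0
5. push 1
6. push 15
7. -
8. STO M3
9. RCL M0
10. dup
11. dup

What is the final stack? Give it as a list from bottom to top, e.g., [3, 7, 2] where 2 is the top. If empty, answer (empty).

After op 1 (push 17): stack=[17] mem=[0,0,0,0]
After op 2 (pop): stack=[empty] mem=[0,0,0,0]
After op 3 (push 11): stack=[11] mem=[0,0,0,0]
After op 4 (STO M0): stack=[empty] mem=[11,0,0,0]
After op 5 (push 1): stack=[1] mem=[11,0,0,0]
After op 6 (push 15): stack=[1,15] mem=[11,0,0,0]
After op 7 (-): stack=[-14] mem=[11,0,0,0]
After op 8 (STO M3): stack=[empty] mem=[11,0,0,-14]
After op 9 (RCL M0): stack=[11] mem=[11,0,0,-14]
After op 10 (dup): stack=[11,11] mem=[11,0,0,-14]
After op 11 (dup): stack=[11,11,11] mem=[11,0,0,-14]

Answer: [11, 11, 11]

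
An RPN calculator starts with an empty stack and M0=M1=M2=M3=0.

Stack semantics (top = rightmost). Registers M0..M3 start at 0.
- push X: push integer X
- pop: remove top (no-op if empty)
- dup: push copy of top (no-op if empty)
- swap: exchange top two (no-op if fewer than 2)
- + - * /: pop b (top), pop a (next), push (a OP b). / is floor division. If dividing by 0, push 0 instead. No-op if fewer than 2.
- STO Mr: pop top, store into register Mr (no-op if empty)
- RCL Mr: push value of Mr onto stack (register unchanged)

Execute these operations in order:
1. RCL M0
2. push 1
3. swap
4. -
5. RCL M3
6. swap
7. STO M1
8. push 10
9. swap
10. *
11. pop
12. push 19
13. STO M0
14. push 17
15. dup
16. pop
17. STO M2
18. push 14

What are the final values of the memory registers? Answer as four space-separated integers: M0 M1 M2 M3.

Answer: 19 1 17 0

Derivation:
After op 1 (RCL M0): stack=[0] mem=[0,0,0,0]
After op 2 (push 1): stack=[0,1] mem=[0,0,0,0]
After op 3 (swap): stack=[1,0] mem=[0,0,0,0]
After op 4 (-): stack=[1] mem=[0,0,0,0]
After op 5 (RCL M3): stack=[1,0] mem=[0,0,0,0]
After op 6 (swap): stack=[0,1] mem=[0,0,0,0]
After op 7 (STO M1): stack=[0] mem=[0,1,0,0]
After op 8 (push 10): stack=[0,10] mem=[0,1,0,0]
After op 9 (swap): stack=[10,0] mem=[0,1,0,0]
After op 10 (*): stack=[0] mem=[0,1,0,0]
After op 11 (pop): stack=[empty] mem=[0,1,0,0]
After op 12 (push 19): stack=[19] mem=[0,1,0,0]
After op 13 (STO M0): stack=[empty] mem=[19,1,0,0]
After op 14 (push 17): stack=[17] mem=[19,1,0,0]
After op 15 (dup): stack=[17,17] mem=[19,1,0,0]
After op 16 (pop): stack=[17] mem=[19,1,0,0]
After op 17 (STO M2): stack=[empty] mem=[19,1,17,0]
After op 18 (push 14): stack=[14] mem=[19,1,17,0]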